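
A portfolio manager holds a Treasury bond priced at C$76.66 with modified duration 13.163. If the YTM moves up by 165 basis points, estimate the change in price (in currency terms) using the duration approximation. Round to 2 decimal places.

-C$16.65

Duration approximation: ΔP/P ≈ -D_mod · Δy = -13.163 × (+0.0165) = -0.2171895.
ΔP ≈ 76.66 × (-0.2171895) = -16.64974707.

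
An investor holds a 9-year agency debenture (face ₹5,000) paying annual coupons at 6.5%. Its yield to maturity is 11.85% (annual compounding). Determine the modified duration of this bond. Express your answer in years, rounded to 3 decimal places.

Periodic yield y = 0.1185. First find Macaulay duration:
  t   CF        PV=CF/(1+0.1185)^t    t·PV
  1       325.00       290.5677       290.5677
  2       325.00       259.7834       519.5668
  3       325.00       232.2605       696.7816
  4       325.00       207.6536       830.6143
  5       325.00       185.6536       928.2681
  6       325.00       165.9845       995.9068
  7       325.00       148.3992     1,038.7941
  8       325.00       132.6769     1,061.4155
  9     5,325.00     1,943.5500    17,491.9499
  Σ                  3,566.5294    23,853.8648
P = 3,566.5294; Macaulay duration = 23,853.8648 / 3,566.5294 = 6.68826 years.
Modified duration = D_Mac / (1 + y) = 6.68826 / 1.1185 = 5.97967 years.

5.980 years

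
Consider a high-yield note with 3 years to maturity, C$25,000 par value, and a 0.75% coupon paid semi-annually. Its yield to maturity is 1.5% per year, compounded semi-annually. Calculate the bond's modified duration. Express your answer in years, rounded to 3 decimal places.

2.950 years

Periodic yield y = 0.0075. First find Macaulay duration:
  t   CF        PV=CF/(1+0.0075)^t    t·PV
  1        93.75        93.0521        93.0521
  2        93.75        92.3594       184.7188
  3        93.75        91.6719       275.0156
  4        93.75        90.9895       363.9578
  5        93.75        90.3121       451.5606
  6    25,093.75    23,993.5903   143,961.5416
  Σ                 24,451.9752   145,329.8465
P = 24,451.9752; Macaulay duration = 145,329.8465 / 24,451.9752 = 5.94348 half-year periods = 2.97174 years.
Modified duration = D_Mac / (1 + y) = 2.97174 / 1.0075 = 2.94962 years.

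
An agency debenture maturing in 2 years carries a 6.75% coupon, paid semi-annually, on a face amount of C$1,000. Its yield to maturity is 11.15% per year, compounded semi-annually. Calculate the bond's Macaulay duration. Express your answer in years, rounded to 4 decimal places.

Periodic yield y = 0.05575. Discount each cash flow and weight by its period:
  t   CF        PV=CF/(1+0.05575)^t    t·PV
  1        33.75        31.9678        31.9678
  2        33.75        30.2797        60.5594
  3        33.75        28.6808        86.0423
  4     1,033.75       832.0916     3,328.3666
  Σ                    923.0199     3,506.9360
Price P = Σ PV = 923.0199.
Macaulay duration = Σ(t·PV) / P = 3,506.9360 / 923.0199 = 3.79942 half-year periods.
In years: 3.79942 / 2 = 1.89971 years.

1.8997 years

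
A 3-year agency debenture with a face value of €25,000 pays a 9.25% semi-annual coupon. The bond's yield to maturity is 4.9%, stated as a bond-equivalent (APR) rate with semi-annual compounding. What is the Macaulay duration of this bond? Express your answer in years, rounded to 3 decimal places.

2.707 years

Periodic yield y = 0.0245. Discount each cash flow and weight by its period:
  t   CF        PV=CF/(1+0.0245)^t    t·PV
  1     1,156.25     1,128.5993     1,128.5993
  2     1,156.25     1,101.6099     2,203.2197
  3     1,156.25     1,075.2659     3,225.7976
  4     1,156.25     1,049.5518     4,198.2074
  5     1,156.25     1,024.4527     5,122.2637
  6    26,156.25    22,620.5783   135,723.4697
  Σ                 28,000.0579   151,601.5575
Price P = Σ PV = 28,000.0579.
Macaulay duration = Σ(t·PV) / P = 151,601.5575 / 28,000.0579 = 5.41433 half-year periods.
In years: 5.41433 / 2 = 2.70717 years.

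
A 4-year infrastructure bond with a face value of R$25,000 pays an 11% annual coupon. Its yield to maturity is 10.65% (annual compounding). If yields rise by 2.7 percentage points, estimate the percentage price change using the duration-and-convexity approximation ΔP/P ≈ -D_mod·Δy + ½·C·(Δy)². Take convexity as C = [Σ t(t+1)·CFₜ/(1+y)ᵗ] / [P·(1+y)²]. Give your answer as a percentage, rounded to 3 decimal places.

With y = 0.1065:
  t   CF        PV=CF/(1+0.1065)^t    t·PV        t(t+1)·PV
  1     2,750.00     2,485.3141     2,485.3141       4,970.6281
  2     2,750.00     2,246.1040     4,492.2080      13,476.6239
  3     2,750.00     2,029.9177     6,089.7532      24,359.0129
  4    27,750.00    18,512.1693    74,048.6774     370,243.3869
  Σ                 25,273.5051    87,115.9526     413,049.6517
P = 25,273.5051; D_Mac = 3.44693 yrs; D_mod = 3.11516 yrs; C = 13.34855.
Duration effect: -3.11516 × (+0.027) = -0.084109
Convexity effect: 0.5 × 13.34855 × (0.027)² = +0.0048655
ΔP/P ≈ -0.084109 + 0.0048655 = -0.079244 = -7.9244%.

-7.924%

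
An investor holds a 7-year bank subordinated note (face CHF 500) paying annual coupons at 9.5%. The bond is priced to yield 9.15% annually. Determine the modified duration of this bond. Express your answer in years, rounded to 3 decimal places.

Periodic yield y = 0.0915. First find Macaulay duration:
  t   CF        PV=CF/(1+0.0915)^t    t·PV
  1        47.50        43.5181        43.5181
  2        47.50        39.8700        79.7400
  3        47.50        36.5277       109.5831
  4        47.50        33.4656       133.8624
  5        47.50        30.6602       153.3010
  6        47.50        28.0900       168.5398
  7       547.50       296.6320     2,076.4237
  Σ                    508.7635     2,764.9681
P = 508.7635; Macaulay duration = 2,764.9681 / 508.7635 = 5.43468 years.
Modified duration = D_Mac / (1 + y) = 5.43468 / 1.0915 = 4.97910 years.

4.979 years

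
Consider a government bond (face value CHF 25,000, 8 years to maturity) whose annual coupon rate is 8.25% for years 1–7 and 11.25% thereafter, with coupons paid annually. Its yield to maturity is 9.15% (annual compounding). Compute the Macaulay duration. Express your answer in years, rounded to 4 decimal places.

6.1392 years

Periodic yield y = 0.0915. Discount each cash flow and weight by its year:
  t   CF        PV=CF/(1+0.0915)^t    t·PV
  1     2,062.50     1,889.6015     1,889.6015
  2     2,062.50     1,731.1969     3,462.3939
  3     2,062.50     1,586.0714     4,758.2142
  4     2,062.50     1,453.1117     5,812.4468
  5     2,062.50     1,331.2979     6,656.4897
  6     2,062.50     1,219.6958     7,318.1746
  7     2,062.50     1,117.4492     7,822.1442
  8    27,812.50    13,805.4354   110,443.4832
  Σ                 24,133.8598   148,162.9480
Price P = Σ PV = 24,133.8598.
Macaulay duration = Σ(t·PV) / P = 148,162.9480 / 24,133.8598 = 6.13921 years.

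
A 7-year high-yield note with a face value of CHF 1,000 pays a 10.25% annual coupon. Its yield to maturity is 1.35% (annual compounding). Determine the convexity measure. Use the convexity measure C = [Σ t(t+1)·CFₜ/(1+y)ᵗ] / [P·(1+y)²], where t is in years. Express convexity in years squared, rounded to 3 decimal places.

With y = 0.0135:
  t   CF        PV=CF/(1+0.0135)^t    t·PV        t(t+1)·PV
  1       102.50       101.1347       101.1347         202.2694
  2       102.50        99.7875       199.5751         598.7253
  3       102.50        98.4584       295.3751       1,181.5003
  4       102.50        97.1469       388.5875       1,942.9376
  5       102.50        95.8529       479.2643       2,875.5860
  6       102.50        94.5761       567.4565       3,972.1957
  7     1,102.50     1,003.7194     7,026.0359      56,208.2875
  Σ                  1,590.6758     9,057.4292      66,981.5018
P = 1,590.6758.
Convexity = Σ t(t+1)·PV / [P·(1+y)²] = 66,981.5018 / (1,590.6758 × 1.027182) = 40.99451.

40.995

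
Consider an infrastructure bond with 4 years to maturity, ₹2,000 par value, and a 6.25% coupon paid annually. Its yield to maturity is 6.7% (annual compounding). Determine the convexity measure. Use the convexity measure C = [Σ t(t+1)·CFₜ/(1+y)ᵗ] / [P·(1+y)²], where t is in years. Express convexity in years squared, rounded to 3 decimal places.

With y = 0.067:
  t   CF        PV=CF/(1+0.067)^t    t·PV        t(t+1)·PV
  1       125.00       117.1509       117.1509         234.3018
  2       125.00       109.7946       219.5893         658.7679
  3       125.00       102.9003       308.7010       1,234.8039
  4     2,125.00     1,639.4616     6,557.8465      32,789.2326
  Σ                  1,969.3075     7,203.2877      34,917.1062
P = 1,969.3075.
Convexity = Σ t(t+1)·PV / [P·(1+y)²] = 34,917.1062 / (1,969.3075 × 1.138489) = 15.57385.

15.574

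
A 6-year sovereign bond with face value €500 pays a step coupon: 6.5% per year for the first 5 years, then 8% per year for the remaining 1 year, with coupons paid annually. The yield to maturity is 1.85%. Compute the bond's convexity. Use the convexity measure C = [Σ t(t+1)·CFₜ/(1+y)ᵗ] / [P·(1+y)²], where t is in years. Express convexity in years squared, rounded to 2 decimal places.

33.92

With y = 0.0185:
  t   CF        PV=CF/(1+0.0185)^t    t·PV        t(t+1)·PV
  1        32.50        31.9097        31.9097          63.8193
  2        32.50        31.3301        62.6601         187.9804
  3        32.50        30.7610        92.2830         369.1318
  4        32.50        30.2022       120.8090         604.0449
  5        32.50        29.6537       148.2683         889.6096
  6       540.00       483.7573     2,902.5440      20,317.8079
  Σ                    637.6140     3,358.4740      22,432.3940
P = 637.6140.
Convexity = Σ t(t+1)·PV / [P·(1+y)²] = 22,432.3940 / (637.6140 × 1.037342) = 33.91531.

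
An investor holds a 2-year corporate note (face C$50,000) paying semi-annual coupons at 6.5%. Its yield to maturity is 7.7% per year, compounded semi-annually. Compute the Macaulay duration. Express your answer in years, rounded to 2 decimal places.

Periodic yield y = 0.0385. Discount each cash flow and weight by its period:
  t   CF        PV=CF/(1+0.0385)^t    t·PV
  1     1,625.00     1,564.7569     1,564.7569
  2     1,625.00     1,506.7471     3,013.4942
  3     1,625.00     1,450.8879     4,352.6637
  4    51,625.00    44,384.7789   177,539.1158
  Σ                 48,907.1708   186,470.0305
Price P = Σ PV = 48,907.1708.
Macaulay duration = Σ(t·PV) / P = 186,470.0305 / 48,907.1708 = 3.81273 half-year periods.
In years: 3.81273 / 2 = 1.90637 years.

1.91 years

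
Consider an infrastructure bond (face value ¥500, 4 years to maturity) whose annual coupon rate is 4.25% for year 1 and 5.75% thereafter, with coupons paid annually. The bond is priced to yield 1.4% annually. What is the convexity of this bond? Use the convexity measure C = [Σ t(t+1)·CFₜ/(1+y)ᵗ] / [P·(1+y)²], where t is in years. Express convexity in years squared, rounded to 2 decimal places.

With y = 0.014:
  t   CF        PV=CF/(1+0.014)^t    t·PV        t(t+1)·PV
  1        21.25        20.9566        20.9566          41.9132
  2        28.75        27.9616        55.9232         167.7696
  3        28.75        27.5755        82.7266         330.9064
  4       528.75       500.1480     2,000.5921      10,002.9606
  Σ                    576.6418     2,160.1985      10,543.5498
P = 576.6418.
Convexity = Σ t(t+1)·PV / [P·(1+y)²] = 10,543.5498 / (576.6418 × 1.028196) = 17.78299.

17.78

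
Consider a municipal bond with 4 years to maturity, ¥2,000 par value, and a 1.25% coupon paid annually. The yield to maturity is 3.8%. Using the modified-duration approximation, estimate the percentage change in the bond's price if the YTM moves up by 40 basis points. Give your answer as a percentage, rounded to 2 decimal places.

-1.51%

Periodic yield y = 0.038. Modified duration first:
  t   CF        PV=CF/(1+0.038)^t    t·PV
  1        25.00        24.0848        24.0848
  2        25.00        23.2031        46.4061
  3        25.00        22.3536        67.0609
  4     2,025.00     1,744.3580     6,977.4319
  Σ                  1,813.9994     7,114.9836
P = 1,813.9994; D_Mac = 3.92226 yrs; D_mod = 3.92226/(1+0.038) = 3.77867 yrs.
ΔP/P ≈ -D_mod · Δy = -3.77867 × (+0.004) = -0.015115 = -1.5115%.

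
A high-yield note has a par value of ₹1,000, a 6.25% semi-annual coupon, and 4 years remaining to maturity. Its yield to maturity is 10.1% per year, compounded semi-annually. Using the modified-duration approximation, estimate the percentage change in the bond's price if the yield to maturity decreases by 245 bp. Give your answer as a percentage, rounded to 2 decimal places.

+8.32%

Periodic yield y = 0.0505. Modified duration first:
  t   CF        PV=CF/(1+0.0505)^t    t·PV
  1        31.25        29.7477        29.7477
  2        31.25        28.3177        56.6354
  3        31.25        26.9564        80.8692
  4        31.25        25.6605       102.6422
  5        31.25        24.4270       122.1349
  6        31.25        23.2527       139.5163
  7        31.25        22.1349       154.9443
  8     1,031.25       695.3373     5,562.6982
  Σ                    875.8342     6,249.1881
P = 875.8342; D_Mac = 7.13513 half-year periods = 3.56756 yrs; D_mod = 3.56756/(1+0.0505) = 3.39606 yrs.
ΔP/P ≈ -D_mod · Δy = -3.39606 × (-0.0245) = +0.083204 = +8.3204%.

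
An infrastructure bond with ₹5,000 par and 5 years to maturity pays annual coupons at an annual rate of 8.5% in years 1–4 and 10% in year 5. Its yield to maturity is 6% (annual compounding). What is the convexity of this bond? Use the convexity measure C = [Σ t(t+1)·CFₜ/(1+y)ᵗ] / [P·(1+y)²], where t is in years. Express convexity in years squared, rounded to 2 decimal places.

21.90

With y = 0.06:
  t   CF        PV=CF/(1+0.06)^t    t·PV        t(t+1)·PV
  1       425.00       400.9434       400.9434         801.8868
  2       425.00       378.2485       756.4970       2,269.4909
  3       425.00       356.8382     1,070.5146       4,282.0583
  4       425.00       336.6398     1,346.5592       6,732.7961
  5     5,500.00     4,109.9200    20,549.5998     123,297.5985
  Σ                  5,582.5898    24,124.1139     137,383.8307
P = 5,582.5898.
Convexity = Σ t(t+1)·PV / [P·(1+y)²] = 137,383.8307 / (5,582.5898 × 1.123600) = 21.90222.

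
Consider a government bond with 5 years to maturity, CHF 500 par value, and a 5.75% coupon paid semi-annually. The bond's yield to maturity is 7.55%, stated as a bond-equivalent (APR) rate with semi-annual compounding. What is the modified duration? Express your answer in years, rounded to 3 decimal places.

Periodic yield y = 0.03775. First find Macaulay duration:
  t   CF        PV=CF/(1+0.03775)^t    t·PV
  1       14.375        13.8521        13.8521
  2       14.375        13.3482        26.6964
  3       14.375        12.8626        38.5879
  4       14.375        12.3947        49.5789
  5       14.375        11.9438        59.7192
  6       14.375        11.5094        69.0562
  7       14.375        11.0907        77.6348
  8       14.375        10.6872        85.4980
  9       14.375        10.2985        92.6863
  10     514.375       355.1014     3,551.0144
  Σ                    463.0887     4,064.3242
P = 463.0887; Macaulay duration = 4,064.3242 / 463.0887 = 8.77656 half-year periods = 4.38828 years.
Modified duration = D_Mac / (1 + y) = 4.38828 / 1.03775 = 4.22865 years.

4.229 years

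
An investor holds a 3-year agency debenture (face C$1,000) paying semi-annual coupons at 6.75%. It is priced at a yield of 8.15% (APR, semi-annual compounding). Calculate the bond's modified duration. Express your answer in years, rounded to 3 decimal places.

Periodic yield y = 0.04075. First find Macaulay duration:
  t   CF        PV=CF/(1+0.04075)^t    t·PV
  1        33.75        32.4285        32.4285
  2        33.75        31.1588        62.3176
  3        33.75        29.9388        89.8164
  4        33.75        28.7666       115.0663
  5        33.75        27.6402       138.2012
  6     1,033.75       813.4615     4,880.7690
  Σ                    963.3945     5,318.5991
P = 963.3945; Macaulay duration = 5,318.5991 / 963.3945 = 5.52069 half-year periods = 2.76034 years.
Modified duration = D_Mac / (1 + y) = 2.76034 / 1.04075 = 2.65226 years.

2.652 years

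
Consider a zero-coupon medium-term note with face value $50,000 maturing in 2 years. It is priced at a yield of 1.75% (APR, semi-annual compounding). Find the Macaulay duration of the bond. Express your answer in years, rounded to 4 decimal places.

2.0000 years

A zero-coupon bond has a single cash flow at maturity, so its Macaulay duration equals its maturity: 2 years.
(Equivalently: 4 semi-annual periods ÷ 2 = 2 years.)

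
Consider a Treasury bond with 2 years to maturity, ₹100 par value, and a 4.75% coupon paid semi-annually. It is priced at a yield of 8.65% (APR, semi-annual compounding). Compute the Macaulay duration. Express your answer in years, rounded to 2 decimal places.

Periodic yield y = 0.04325. Discount each cash flow and weight by its period:
  t   CF        PV=CF/(1+0.04325)^t    t·PV
  1        2.375         2.2765         2.2765
  2        2.375         2.1822         4.3643
  3        2.375         2.0917         6.2751
  4      102.375        86.4252       345.7008
  Σ                     92.9756       358.6167
Price P = Σ PV = 92.9756.
Macaulay duration = Σ(t·PV) / P = 358.6167 / 92.9756 = 3.85711 half-year periods.
In years: 3.85711 / 2 = 1.92855 years.

1.93 years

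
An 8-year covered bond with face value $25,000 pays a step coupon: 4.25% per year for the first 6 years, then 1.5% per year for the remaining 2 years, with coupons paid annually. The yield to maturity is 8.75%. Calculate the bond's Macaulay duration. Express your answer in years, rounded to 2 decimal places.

Periodic yield y = 0.0875. Discount each cash flow and weight by its year:
  t   CF        PV=CF/(1+0.0875)^t    t·PV
  1     1,062.50       977.0115       977.0115
  2     1,062.50       898.4014     1,796.8027
  3     1,062.50       826.1162     2,478.3486
  4     1,062.50       759.6471     3,038.5883
  5     1,062.50       698.5261     3,492.6303
  6     1,062.50       642.3228     3,853.9369
  7       375.00       208.4618     1,459.2323
  8    25,375.00    12,970.9542   103,767.6336
  Σ                 17,981.4410   120,864.1843
Price P = Σ PV = 17,981.4410.
Macaulay duration = Σ(t·PV) / P = 120,864.1843 / 17,981.4410 = 6.72161 years.

6.72 years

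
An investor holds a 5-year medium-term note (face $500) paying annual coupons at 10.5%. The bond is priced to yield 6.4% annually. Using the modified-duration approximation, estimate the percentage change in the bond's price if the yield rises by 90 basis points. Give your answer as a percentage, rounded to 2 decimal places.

Periodic yield y = 0.064. Modified duration first:
  t   CF        PV=CF/(1+0.064)^t    t·PV
  1        52.50        49.3421        49.3421
  2        52.50        46.3742        92.7483
  3        52.50        43.5847       130.7542
  4        52.50        40.9631       163.8524
  5       552.50       405.1577     2,025.7887
  Σ                    585.4218     2,462.4857
P = 585.4218; D_Mac = 4.20634 yrs; D_mod = 4.20634/(1+0.064) = 3.95333 yrs.
ΔP/P ≈ -D_mod · Δy = -3.95333 × (+0.009) = -0.035580 = -3.5580%.

-3.56%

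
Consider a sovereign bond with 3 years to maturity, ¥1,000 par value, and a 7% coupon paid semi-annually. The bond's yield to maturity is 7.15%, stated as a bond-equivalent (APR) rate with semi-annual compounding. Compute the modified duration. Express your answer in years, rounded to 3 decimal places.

Periodic yield y = 0.03575. First find Macaulay duration:
  t   CF        PV=CF/(1+0.03575)^t    t·PV
  1        35.00        33.7919        33.7919
  2        35.00        32.6256        65.2511
  3        35.00        31.4995        94.4984
  4        35.00        30.4122       121.6489
  5        35.00        29.3625       146.8126
  6     1,035.00       838.3217     5,029.9301
  Σ                    996.0134     5,491.9331
P = 996.0134; Macaulay duration = 5,491.9331 / 996.0134 = 5.51391 half-year periods = 2.75696 years.
Modified duration = D_Mac / (1 + y) = 2.75696 / 1.03575 = 2.66180 years.

2.662 years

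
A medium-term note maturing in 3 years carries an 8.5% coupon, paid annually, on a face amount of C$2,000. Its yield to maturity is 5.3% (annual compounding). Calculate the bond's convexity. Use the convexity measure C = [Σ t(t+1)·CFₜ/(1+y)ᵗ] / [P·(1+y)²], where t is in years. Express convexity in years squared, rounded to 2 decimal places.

9.77

With y = 0.053:
  t   CF        PV=CF/(1+0.053)^t    t·PV        t(t+1)·PV
  1       170.00       161.4435       161.4435         322.8870
  2       170.00       153.3177       306.6353         919.9060
  3     2,170.00     1,858.5516     5,575.6548      22,302.6191
  Σ                  2,173.3127     6,043.7336      23,545.4120
P = 2,173.3127.
Convexity = Σ t(t+1)·PV / [P·(1+y)²] = 23,545.4120 / (2,173.3127 × 1.108809) = 9.77074.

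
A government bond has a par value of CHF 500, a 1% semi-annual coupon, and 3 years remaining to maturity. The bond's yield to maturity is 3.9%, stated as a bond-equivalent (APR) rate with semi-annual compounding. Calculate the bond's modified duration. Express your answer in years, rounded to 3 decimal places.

Periodic yield y = 0.0195. First find Macaulay duration:
  t   CF        PV=CF/(1+0.0195)^t    t·PV
  1         2.50         2.4522         2.4522
  2         2.50         2.4053         4.8106
  3         2.50         2.3593         7.0778
  4         2.50         2.3141         9.2566
  5         2.50         2.2699        11.3494
  6       502.50       447.5202     2,685.1215
  Σ                    459.3210     2,720.0680
P = 459.3210; Macaulay duration = 2,720.0680 / 459.3210 = 5.92193 half-year periods = 2.96097 years.
Modified duration = D_Mac / (1 + y) = 2.96097 / 1.0195 = 2.90433 years.

2.904 years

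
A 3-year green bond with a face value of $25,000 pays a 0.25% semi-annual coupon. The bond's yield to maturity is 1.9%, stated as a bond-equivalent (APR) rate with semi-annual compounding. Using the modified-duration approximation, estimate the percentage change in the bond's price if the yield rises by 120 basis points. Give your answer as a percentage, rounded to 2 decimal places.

Periodic yield y = 0.0095. Modified duration first:
  t   CF        PV=CF/(1+0.0095)^t    t·PV
  1        31.25        30.9559        30.9559
  2        31.25        30.6646        61.3292
  3        31.25        30.3760        91.1281
  4        31.25        30.0902       120.3607
  5        31.25        29.8070       149.0350
  6    25,031.25    23,650.7326   141,904.3957
  Σ                 23,802.6264   142,357.2046
P = 23,802.6264; D_Mac = 5.98074 half-year periods = 2.99037 yrs; D_mod = 2.99037/(1+0.0095) = 2.96223 yrs.
ΔP/P ≈ -D_mod · Δy = -2.96223 × (+0.012) = -0.035547 = -3.5547%.

-3.55%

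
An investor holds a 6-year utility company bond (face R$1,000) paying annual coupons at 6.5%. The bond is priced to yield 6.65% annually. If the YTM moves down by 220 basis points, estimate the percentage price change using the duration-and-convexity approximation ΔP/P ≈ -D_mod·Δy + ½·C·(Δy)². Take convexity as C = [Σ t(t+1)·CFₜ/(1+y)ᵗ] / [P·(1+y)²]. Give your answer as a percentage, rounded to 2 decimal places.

+11.36%

With y = 0.0665:
  t   CF        PV=CF/(1+0.0665)^t    t·PV        t(t+1)·PV
  1        65.00        60.9470        60.9470         121.8940
  2        65.00        57.1468       114.2935         342.8806
  3        65.00        53.5835       160.7504         643.0016
  4        65.00        50.2423       200.9694       1,004.8469
  5        65.00        47.1096       235.5478       1,413.2868
  6     1,065.00       723.7431     4,342.4587      30,397.2111
  Σ                    992.7723     5,114.9669      33,923.1210
P = 992.7723; D_Mac = 5.15221 yrs; D_mod = 4.83095 yrs; C = 30.04170.
Duration effect: -4.83095 × (-0.022) = +0.106281
Convexity effect: 0.5 × 30.04170 × (-0.022)² = +0.0072701
ΔP/P ≈ +0.106281 + 0.0072701 = +0.113551 = +11.3551%.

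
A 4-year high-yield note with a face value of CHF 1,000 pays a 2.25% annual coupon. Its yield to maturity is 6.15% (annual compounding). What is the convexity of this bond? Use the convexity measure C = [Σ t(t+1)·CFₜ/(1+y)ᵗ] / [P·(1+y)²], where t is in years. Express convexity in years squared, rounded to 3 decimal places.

With y = 0.0615:
  t   CF        PV=CF/(1+0.0615)^t    t·PV        t(t+1)·PV
  1        22.50        21.1964        21.1964          42.3928
  2        22.50        19.9684        39.9367         119.8102
  3        22.50        18.8115        56.4344         225.7375
  4     1,022.50       805.3475     3,221.3901      16,106.9503
  Σ                    865.3238     3,338.9576      16,494.8909
P = 865.3238.
Convexity = Σ t(t+1)·PV / [P·(1+y)²] = 16,494.8909 / (865.3238 × 1.126782) = 16.91729.

16.917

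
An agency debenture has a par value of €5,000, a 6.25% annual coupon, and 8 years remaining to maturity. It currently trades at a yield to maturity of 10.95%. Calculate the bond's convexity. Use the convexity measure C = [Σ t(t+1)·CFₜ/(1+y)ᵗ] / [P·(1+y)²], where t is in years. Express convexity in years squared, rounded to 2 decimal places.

42.16

With y = 0.1095:
  t   CF        PV=CF/(1+0.1095)^t    t·PV        t(t+1)·PV
  1       312.50       281.6584       281.6584         563.3168
  2       312.50       253.8607       507.7213       1,523.1640
  3       312.50       228.8064       686.4191       2,745.6764
  4       312.50       206.2248       824.8990       4,124.4951
  5       312.50       185.8718       929.3590       5,576.1538
  6       312.50       167.5275     1,005.1652       7,036.1562
  7       312.50       150.9937     1,056.9560       8,455.6481
  8     5,312.50     2,313.5585    18,508.4682     166,576.2140
  Σ                  3,788.5018    23,800.6462     196,600.8244
P = 3,788.5018.
Convexity = Σ t(t+1)·PV / [P·(1+y)²] = 196,600.8244 / (3,788.5018 × 1.230990) = 42.15637.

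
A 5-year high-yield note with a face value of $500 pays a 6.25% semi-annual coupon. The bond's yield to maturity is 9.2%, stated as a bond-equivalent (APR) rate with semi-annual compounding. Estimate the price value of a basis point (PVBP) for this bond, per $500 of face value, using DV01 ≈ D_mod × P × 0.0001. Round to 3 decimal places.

$0.183

Periodic yield y = 0.046.
  t   CF        PV=CF/(1+0.046)^t    t·PV
  1       15.625        14.9379        14.9379
  2       15.625        14.2809        28.5619
  3       15.625        13.6529        40.9587
  4       15.625        13.0525        52.2100
  5       15.625        12.4785        62.3924
  6       15.625        11.9297        71.5783
  7       15.625        11.4051        79.8355
  8       15.625        10.9035        87.2281
  9       15.625        10.4240        93.8161
  10     515.625       328.8646     3,288.6459
  Σ                    441.9296     3,820.1648
P = 441.9296; D_Mac = 8.64428 half-year periods = 4.32214 yrs; D_mod = 4.13207 yrs.
DV01 ≈ 4.13207 × 441.9296 × 0.0001 = 0.182608.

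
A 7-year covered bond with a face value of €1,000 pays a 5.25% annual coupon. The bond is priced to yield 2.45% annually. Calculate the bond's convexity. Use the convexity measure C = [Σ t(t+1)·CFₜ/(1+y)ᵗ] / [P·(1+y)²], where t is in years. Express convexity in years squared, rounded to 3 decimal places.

44.477

With y = 0.0245:
  t   CF        PV=CF/(1+0.0245)^t    t·PV        t(t+1)·PV
  1        52.50        51.2445        51.2445         102.4890
  2        52.50        50.0190       100.0381         300.1143
  3        52.50        48.8229       146.4686         585.8746
  4        52.50        47.6553       190.6213         953.1065
  5        52.50        46.5157       232.5785       1,395.4708
  6        52.50        45.4033       272.4199       1,906.9391
  7     1,052.50       888.4610     6,219.2270      49,753.8156
  Σ                  1,178.1218     7,212.5978      54,997.8099
P = 1,178.1218.
Convexity = Σ t(t+1)·PV / [P·(1+y)²] = 54,997.8099 / (1,178.1218 × 1.049600) = 44.47657.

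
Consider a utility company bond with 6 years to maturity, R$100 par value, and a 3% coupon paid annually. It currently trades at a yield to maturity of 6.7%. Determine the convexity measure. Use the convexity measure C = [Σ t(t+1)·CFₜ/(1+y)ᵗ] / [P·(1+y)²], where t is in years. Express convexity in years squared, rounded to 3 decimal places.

33.062

With y = 0.067:
  t   CF        PV=CF/(1+0.067)^t    t·PV        t(t+1)·PV
  1         3.00         2.8116         2.8116           5.6232
  2         3.00         2.6351         5.2701          15.8104
  3         3.00         2.4696         7.4088          29.6353
  4         3.00         2.3145         9.2581          46.2907
  5         3.00         2.1692        10.8460          65.0759
  6       103.00        69.7992       418.7955       2,931.5682
  Σ                     82.1993       454.3902       3,094.0038
P = 82.1993.
Convexity = Σ t(t+1)·PV / [P·(1+y)²] = 3,094.0038 / (82.1993 × 1.138489) = 33.06161.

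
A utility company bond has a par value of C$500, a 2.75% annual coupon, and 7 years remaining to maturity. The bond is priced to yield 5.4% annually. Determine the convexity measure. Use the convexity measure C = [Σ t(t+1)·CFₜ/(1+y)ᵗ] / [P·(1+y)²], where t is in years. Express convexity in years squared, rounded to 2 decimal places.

44.78

With y = 0.054:
  t   CF        PV=CF/(1+0.054)^t    t·PV        t(t+1)·PV
  1        13.75        13.0455        13.0455          26.0911
  2        13.75        12.3772        24.7543          74.2630
  3        13.75        11.7430        35.2291         140.9166
  4        13.75        11.1414        44.5657         222.8283
  5        13.75        10.5706        52.8530         317.1180
  6        13.75        10.0290        60.1742         421.2194
  7       513.75       355.5229     2,488.6602      19,909.2814
  Σ                    424.4297     2,719.2821      21,111.7178
P = 424.4297.
Convexity = Σ t(t+1)·PV / [P·(1+y)²] = 21,111.7178 / (424.4297 × 1.110916) = 44.77510.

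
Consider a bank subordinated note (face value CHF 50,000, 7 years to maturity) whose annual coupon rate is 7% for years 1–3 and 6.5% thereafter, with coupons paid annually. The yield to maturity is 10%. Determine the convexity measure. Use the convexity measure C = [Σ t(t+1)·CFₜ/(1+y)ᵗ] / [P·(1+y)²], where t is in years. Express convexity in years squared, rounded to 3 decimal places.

With y = 0.1:
  t   CF        PV=CF/(1+0.1)^t    t·PV        t(t+1)·PV
  1     3,500.00     3,181.8182     3,181.8182       6,363.6364
  2     3,500.00     2,892.5620     5,785.1240      17,355.3719
  3     3,500.00     2,629.6018     7,888.8054      31,555.2216
  4     3,250.00     2,219.7937     8,879.1749      44,395.8746
  5     3,250.00     2,017.9943    10,089.9715      60,539.8290
  6     3,250.00     1,834.5403    11,007.2416      77,050.6915
  7    53,250.00    27,325.6698   191,279.6886   1,530,237.5086
  Σ                 42,101.9801   238,111.8242   1,767,498.1335
P = 42,101.9801.
Convexity = Σ t(t+1)·PV / [P·(1+y)²] = 1,767,498.1335 / (42,101.9801 × 1.210000) = 34.69533.

34.695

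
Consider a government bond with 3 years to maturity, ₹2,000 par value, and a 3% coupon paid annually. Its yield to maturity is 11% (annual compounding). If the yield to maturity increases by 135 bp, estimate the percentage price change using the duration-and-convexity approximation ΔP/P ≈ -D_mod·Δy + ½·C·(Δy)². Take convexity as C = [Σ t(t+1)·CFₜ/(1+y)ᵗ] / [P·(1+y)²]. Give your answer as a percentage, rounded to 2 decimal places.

-3.45%

With y = 0.11:
  t   CF        PV=CF/(1+0.11)^t    t·PV        t(t+1)·PV
  1        60.00        54.0541        54.0541         108.1081
  2        60.00        48.6973        97.3947         292.1841
  3     2,060.00     1,506.2542     4,518.7627      18,075.0509
  Σ                  1,609.0056     4,670.2115      18,475.3431
P = 1,609.0056; D_Mac = 2.90255 yrs; D_mod = 2.61491 yrs; C = 9.31942.
Duration effect: -2.61491 × (+0.0135) = -0.035301
Convexity effect: 0.5 × 9.31942 × (0.0135)² = +0.0008492
ΔP/P ≈ -0.035301 + 0.0008492 = -0.034452 = -3.4452%.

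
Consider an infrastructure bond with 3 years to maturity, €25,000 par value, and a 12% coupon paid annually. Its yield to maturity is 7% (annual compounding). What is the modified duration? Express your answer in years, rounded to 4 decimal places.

2.5318 years

Periodic yield y = 0.07. First find Macaulay duration:
  t   CF        PV=CF/(1+0.07)^t    t·PV
  1     3,000.00     2,803.7383     2,803.7383
  2     3,000.00     2,620.3162     5,240.6324
  3    28,000.00    22,856.3406    68,569.0217
  Σ                 28,280.3951    76,613.3923
P = 28,280.3951; Macaulay duration = 76,613.3923 / 28,280.3951 = 2.70906 years.
Modified duration = D_Mac / (1 + y) = 2.70906 / 1.07 = 2.53184 years.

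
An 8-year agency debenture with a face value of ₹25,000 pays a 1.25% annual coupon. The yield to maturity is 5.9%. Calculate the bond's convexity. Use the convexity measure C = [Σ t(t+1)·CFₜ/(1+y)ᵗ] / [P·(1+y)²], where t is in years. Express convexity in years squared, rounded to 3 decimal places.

59.801

With y = 0.059:
  t   CF        PV=CF/(1+0.059)^t    t·PV        t(t+1)·PV
  1       312.50       295.0897       295.0897         590.1794
  2       312.50       278.6494       557.2988       1,671.8964
  3       312.50       263.1250       789.3751       3,157.5002
  4       312.50       248.4655       993.8622       4,969.3110
  5       312.50       234.6228     1,173.1140       7,038.6841
  6       312.50       221.5513     1,329.3077       9,305.1537
  7       312.50       209.2080     1,464.4560      11,715.6484
  8    25,312.50    16,001.7455   128,013.9642   1,152,125.6782
  Σ                 17,752.4573   134,616.4677   1,190,574.0513
P = 17,752.4573.
Convexity = Σ t(t+1)·PV / [P·(1+y)²] = 1,190,574.0513 / (17,752.4573 × 1.121481) = 59.80067.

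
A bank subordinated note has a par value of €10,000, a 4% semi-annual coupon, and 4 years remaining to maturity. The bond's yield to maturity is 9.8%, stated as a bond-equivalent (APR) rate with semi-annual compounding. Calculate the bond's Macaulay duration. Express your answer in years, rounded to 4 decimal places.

Periodic yield y = 0.049. Discount each cash flow and weight by its period:
  t   CF        PV=CF/(1+0.049)^t    t·PV
  1       200.00       190.6578       190.6578
  2       200.00       181.7519       363.5038
  3       200.00       173.2621       519.7862
  4       200.00       165.1688       660.6752
  5       200.00       157.4536       787.2679
  6       200.00       150.0987       900.5925
  7       200.00       143.0875     1,001.6122
  8    10,200.00     6,956.5877    55,652.7018
  Σ                  8,118.0681    60,076.7976
Price P = Σ PV = 8,118.0681.
Macaulay duration = Σ(t·PV) / P = 60,076.7976 / 8,118.0681 = 7.40038 half-year periods.
In years: 7.40038 / 2 = 3.70019 years.

3.7002 years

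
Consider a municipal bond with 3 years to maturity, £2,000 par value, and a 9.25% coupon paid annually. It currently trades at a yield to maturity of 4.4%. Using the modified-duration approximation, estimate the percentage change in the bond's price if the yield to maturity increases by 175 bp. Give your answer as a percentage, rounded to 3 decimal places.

Periodic yield y = 0.044. Modified duration first:
  t   CF        PV=CF/(1+0.044)^t    t·PV
  1       185.00       177.2031       177.2031
  2       185.00       169.7347       339.4695
  3     2,185.00     1,920.2154     5,760.6462
  Σ                  2,267.1532     6,277.3187
P = 2,267.1532; D_Mac = 2.76881 yrs; D_mod = 2.76881/(1+0.044) = 2.65212 yrs.
ΔP/P ≈ -D_mod · Δy = -2.65212 × (+0.0175) = -0.046412 = -4.6412%.

-4.641%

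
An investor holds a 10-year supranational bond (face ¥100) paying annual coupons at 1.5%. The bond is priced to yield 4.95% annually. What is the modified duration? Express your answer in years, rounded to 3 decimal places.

Periodic yield y = 0.0495. First find Macaulay duration:
  t   CF        PV=CF/(1+0.0495)^t    t·PV
  1         1.50         1.4293         1.4293
  2         1.50         1.3618         2.7237
  3         1.50         1.2976         3.8928
  4         1.50         1.2364         4.9456
  5         1.50         1.1781         5.8905
  6         1.50         1.1225         6.7352
  7         1.50         1.0696         7.4871
  8         1.50         1.0191         8.1531
  9         1.50         0.9711         8.7396
  10      101.50        62.6097       626.0970
  Σ                     73.2952       676.0938
P = 73.2952; Macaulay duration = 676.0938 / 73.2952 = 9.22426 years.
Modified duration = D_Mac / (1 + y) = 9.22426 / 1.0495 = 8.78919 years.

8.789 years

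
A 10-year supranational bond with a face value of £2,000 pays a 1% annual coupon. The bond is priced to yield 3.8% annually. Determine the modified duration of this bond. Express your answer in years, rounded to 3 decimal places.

9.142 years

Periodic yield y = 0.038. First find Macaulay duration:
  t   CF        PV=CF/(1+0.038)^t    t·PV
  1        20.00        19.2678        19.2678
  2        20.00        18.5624        37.1249
  3        20.00        17.8829        53.6487
  4        20.00        17.2282        68.9129
  5        20.00        16.5975        82.9876
  6        20.00        15.9899        95.9394
  7        20.00        15.4045       107.8317
  8        20.00        14.8406       118.7247
  9        20.00        14.2973       128.6756
  10    2,020.00     1,391.1624    13,911.6241
  Σ                  1,541.2336    14,624.7375
P = 1,541.2336; Macaulay duration = 14,624.7375 / 1,541.2336 = 9.48898 years.
Modified duration = D_Mac / (1 + y) = 9.48898 / 1.038 = 9.14160 years.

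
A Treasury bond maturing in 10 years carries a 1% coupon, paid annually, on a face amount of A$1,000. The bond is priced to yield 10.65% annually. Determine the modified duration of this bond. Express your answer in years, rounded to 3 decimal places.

Periodic yield y = 0.1065. First find Macaulay duration:
  t   CF        PV=CF/(1+0.1065)^t    t·PV
  1        10.00         9.0375         9.0375
  2        10.00         8.1677        16.3353
  3        10.00         7.3815        22.1446
  4        10.00         6.6711        26.6842
  5        10.00         6.0290        30.1448
  6        10.00         5.4487        32.6921
  7        10.00         4.9242        34.4697
  8        10.00         4.4503        35.6023
  9        10.00         4.0220        36.1976
  10    1,010.00       367.1193     3,671.1928
  Σ                    423.2512     3,914.5010
P = 423.2512; Macaulay duration = 3,914.5010 / 423.2512 = 9.24865 years.
Modified duration = D_Mac / (1 + y) = 9.24865 / 1.1065 = 8.35847 years.

8.358 years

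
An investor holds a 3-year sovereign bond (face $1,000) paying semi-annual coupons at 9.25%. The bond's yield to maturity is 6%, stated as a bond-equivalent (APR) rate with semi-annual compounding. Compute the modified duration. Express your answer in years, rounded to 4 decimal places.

2.6235 years

Periodic yield y = 0.03. First find Macaulay duration:
  t   CF        PV=CF/(1+0.03)^t    t·PV
  1        46.25        44.9029        44.9029
  2        46.25        43.5951        87.1901
  3        46.25        42.3253       126.9759
  4        46.25        41.0925       164.3701
  5        46.25        39.8957       199.4783
  6     1,046.25       876.2179     5,257.3074
  Σ                  1,088.0294     5,880.2247
P = 1,088.0294; Macaulay duration = 5,880.2247 / 1,088.0294 = 5.40447 half-year periods = 2.70224 years.
Modified duration = D_Mac / (1 + y) = 2.70224 / 1.03 = 2.62353 years.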